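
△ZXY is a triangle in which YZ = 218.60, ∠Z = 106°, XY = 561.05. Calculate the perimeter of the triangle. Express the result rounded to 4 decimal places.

perimeter ≈ 1239.6088

Law of sines: sin X = YZ·sin Z/XY ≈ 0.37453.
Since XY ≥ YZ, only the acute value applies: ∠X ≈ 22.00°.
Then ∠Y = 180° − ∠Z − ∠X ≈ 52.00°.
Law of sines gives ZX = XY·sin Y/sin Z ≈ 459.96.
Semiperimeter s = (561.05+218.6+459.96)/2 = 619.8.
Perimeter = 561.05 + 218.6 + 459.96 = 1239.6.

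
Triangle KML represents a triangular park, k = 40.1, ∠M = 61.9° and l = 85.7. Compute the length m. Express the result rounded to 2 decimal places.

By the law of cosines, m² = l² + k² − 2·l·k·cos M = 5715.2, so m ≈ 75.599.

75.60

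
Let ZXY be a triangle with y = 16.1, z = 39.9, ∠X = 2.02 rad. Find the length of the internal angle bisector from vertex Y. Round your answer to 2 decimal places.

By the law of cosines, x² = y² + z² − 2·y·z·cos X = 2409.1, so x ≈ 49.083.
Law of cosines again: cos Y = (z² + x² − y²)/(2·z·x) ≈ 0.95535, so ∠Y ≈ 0.300 rad.
The bisector from Y has length 2·z·x·cos(∠Y/2)/(z+x) ≈ 43.524.

t_Y ≈ 43.52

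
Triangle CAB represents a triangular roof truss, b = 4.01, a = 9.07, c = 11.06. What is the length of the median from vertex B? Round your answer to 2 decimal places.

Median from B: ½√(2·c² + 2·a² − b²) ≈ 9.9133.

m_B ≈ 9.91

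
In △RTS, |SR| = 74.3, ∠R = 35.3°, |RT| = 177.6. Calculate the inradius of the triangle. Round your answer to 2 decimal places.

By the law of cosines, |TS|² = |SR|² + |RT|² − 2·|SR|·|RT|·cos R = 15523, so |TS| ≈ 124.59.
Area = ½·|SR|·|RT|·sin R ≈ 3812.6.
Semiperimeter s = (124.59+74.3+177.6)/2 = 188.25.
Inradius = area/s = 3812.6/188.25 ≈ 20.253.

r ≈ 20.25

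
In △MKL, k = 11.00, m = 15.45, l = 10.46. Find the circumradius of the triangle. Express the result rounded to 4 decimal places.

By the law of cosines, cos M = (k² + l² − m²) / (2·k·l) ≈ -0.03603, so ∠M ≈ 92.06°.
Circumradius = m/(2 sin M) ≈ 7.73.

R ≈ 7.7300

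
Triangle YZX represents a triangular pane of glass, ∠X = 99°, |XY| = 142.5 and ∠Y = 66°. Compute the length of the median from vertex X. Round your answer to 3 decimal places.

The third angle is ∠Z = 180° − ∠X − ∠Y = 15.00°.
Law of sines: |ZX| = |XY|·sin Y/sin Z ≈ 502.98.
Law of sines: |YZ| = |XY|·sin X/sin Z ≈ 543.8.
Median from X: ½√(2·|ZX|² + 2·|XY|² − |YZ|²) ≈ 250.43.

250.434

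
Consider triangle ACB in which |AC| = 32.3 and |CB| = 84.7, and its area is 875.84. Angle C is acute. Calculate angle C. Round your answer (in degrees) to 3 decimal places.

39.813

From area = ½·|AC|·|CB|·sin C, we get sin C = 2·area/(|AC|·|CB|) ≈ 0.64028.
Taking the acute solution, ∠C ≈ 39.81°.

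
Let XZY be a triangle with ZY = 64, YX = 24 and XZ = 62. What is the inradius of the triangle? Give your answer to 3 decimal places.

r ≈ 9.861

Semiperimeter s = (64 + 24 + 62)/2 = 75.
Heron's formula: area = √(75·11·51·13) ≈ 739.58.
Inradius = area/s = 739.58/75 ≈ 9.861.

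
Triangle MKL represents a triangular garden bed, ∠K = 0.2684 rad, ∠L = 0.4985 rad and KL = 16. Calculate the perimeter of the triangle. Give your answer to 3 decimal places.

The third angle is ∠M = π − ∠K − ∠L = 2.3747 rad.
Law of sines: LM = KL·sin K/sin M ≈ 6.1147.
Law of sines: MK = KL·sin L/sin M ≈ 11.024.
Semiperimeter s = (16+6.1147+11.024)/2 = 16.569.
Perimeter = 16 + 6.1147 + 11.024 = 33.139.

perimeter ≈ 33.139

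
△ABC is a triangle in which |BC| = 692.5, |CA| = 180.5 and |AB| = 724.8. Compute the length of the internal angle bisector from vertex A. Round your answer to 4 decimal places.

232.9712

By the law of cosines, cos A = (|CA|² + |AB|² − |BC|²) / (2·|CA|·|AB|) ≈ 0.29948, so ∠A ≈ 72.57°.
The bisector from A has length 2·|CA|·|AB|·cos(∠A/2)/(|CA|+|AB|) ≈ 232.97.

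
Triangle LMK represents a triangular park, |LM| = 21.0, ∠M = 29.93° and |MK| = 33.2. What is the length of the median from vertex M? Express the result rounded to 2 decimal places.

m_M ≈ 26.23

By the law of cosines, |KL|² = |LM|² + |MK|² − 2·|LM|·|MK|·cos M = 334.8, so |KL| ≈ 18.298.
Median from M: ½√(2·|LM|² + 2·|MK|² − |KL|²) ≈ 26.228.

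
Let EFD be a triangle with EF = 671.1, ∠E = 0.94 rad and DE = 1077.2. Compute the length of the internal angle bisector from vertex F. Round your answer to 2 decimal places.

By the law of cosines, FD² = DE² + EF² − 2·DE·EF·cos E = 7.5801e+05, so FD ≈ 870.64.
Law of cosines again: cos F = (EF² + FD² − DE²)/(2·EF·FD) ≈ 0.04110, so ∠F ≈ 1.530 rad.
The bisector from F has length 2·EF·FD·cos(∠F/2)/(EF+FD) ≈ 546.86.

546.86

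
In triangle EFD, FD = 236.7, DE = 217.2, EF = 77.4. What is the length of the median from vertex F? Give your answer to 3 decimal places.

Median from F: ½√(2·EF² + 2·FD² − DE²) ≈ 138.62.

m_F ≈ 138.618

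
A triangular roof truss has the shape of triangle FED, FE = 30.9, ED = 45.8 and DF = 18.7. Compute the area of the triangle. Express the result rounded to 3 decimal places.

Semiperimeter s = (45.8 + 18.7 + 30.9)/2 = 47.7.
Heron's formula: area = √(47.7·1.9·29·16.8) ≈ 210.13.

area ≈ 210.131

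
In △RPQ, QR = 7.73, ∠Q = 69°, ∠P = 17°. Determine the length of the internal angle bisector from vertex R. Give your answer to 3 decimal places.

The third angle is ∠R = 180° − ∠P − ∠Q = 94.00°.
Law of sines: PQ = QR·sin R/sin P ≈ 26.375.
Law of sines: RP = QR·sin Q/sin P ≈ 24.683.
The bisector from R has length 2·QR·RP·cos(∠R/2)/(QR+RP) ≈ 8.0292.

8.029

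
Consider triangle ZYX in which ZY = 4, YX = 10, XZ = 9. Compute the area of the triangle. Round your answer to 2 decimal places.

Semiperimeter s = (10 + 9 + 4)/2 = 11.5.
Heron's formula: area = √(11.5·1.5·2.5·7.5) ≈ 17.984.

17.98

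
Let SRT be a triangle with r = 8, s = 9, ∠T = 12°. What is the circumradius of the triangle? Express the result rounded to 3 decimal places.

By the law of cosines, t² = s² + r² − 2·s·r·cos T = 4.1467, so t ≈ 2.0364.
Area = ½·s·r·sin T ≈ 7.4848.
Circumradius = t/(2 sin T) ≈ 4.8972.

4.897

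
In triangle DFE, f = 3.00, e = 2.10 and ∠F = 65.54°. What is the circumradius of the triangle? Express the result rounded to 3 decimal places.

1.648

Law of sines: sin E = e·sin F/f ≈ 0.63718.
Since f ≥ e, only the acute value applies: ∠E ≈ 39.58°.
Then ∠D = 180° − ∠F − ∠E ≈ 74.88°.
Law of sines gives d = f·sin D/sin F ≈ 3.1817.
Circumradius = f/(2 sin F) ≈ 1.6479.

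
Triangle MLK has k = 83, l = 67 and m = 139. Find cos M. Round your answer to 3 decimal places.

cos M ≈ -0.714

By the law of cosines, cos M = (l² + k² − m²) / (2·l·k) ≈ -0.71417, so ∠M ≈ 2.366 rad.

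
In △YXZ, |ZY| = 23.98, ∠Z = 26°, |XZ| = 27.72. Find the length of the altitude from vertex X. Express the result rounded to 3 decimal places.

By the law of cosines, |YX|² = |XZ|² + |ZY|² − 2·|XZ|·|ZY|·cos Z = 148.54, so |YX| ≈ 12.188.
Area = ½·|XZ|·|ZY|·sin Z ≈ 145.7.
The altitude from X has length 2·area/|ZY| ≈ 12.152.

h_X ≈ 12.152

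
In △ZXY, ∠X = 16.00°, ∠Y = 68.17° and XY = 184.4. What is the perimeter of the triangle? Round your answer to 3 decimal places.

perimeter ≈ 407.559

The third angle is ∠Z = 180° − ∠X − ∠Y = 95.83°.
Law of sines: YZ = XY·sin X/sin Z ≈ 51.092.
Law of sines: ZX = XY·sin Y/sin Z ≈ 172.07.
Semiperimeter s = (184.4+51.092+172.07)/2 = 203.78.
Perimeter = 184.4 + 51.092 + 172.07 = 407.56.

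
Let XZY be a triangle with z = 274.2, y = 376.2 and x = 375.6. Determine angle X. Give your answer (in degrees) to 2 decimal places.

∠X ≈ 68.49°

By the law of cosines, cos X = (z² + y² − x²) / (2·z·y) ≈ 0.36662, so ∠X ≈ 68.49°.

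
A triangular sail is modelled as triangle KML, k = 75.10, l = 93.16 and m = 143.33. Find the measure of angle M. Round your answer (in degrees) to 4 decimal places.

By the law of cosines, cos M = (l² + k² − m²) / (2·l·k) ≈ -0.44486, so ∠M ≈ 116.41°.

∠M ≈ 116.4141°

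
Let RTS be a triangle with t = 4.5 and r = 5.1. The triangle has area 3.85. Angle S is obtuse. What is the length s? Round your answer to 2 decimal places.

From area = ½·r·t·sin S, we get sin S = 2·area/(r·t) ≈ 0.33551.
Taking the obtuse solution, ∠S ≈ 160.40°.
Law of cosines then gives s ≈ 9.4604.

9.46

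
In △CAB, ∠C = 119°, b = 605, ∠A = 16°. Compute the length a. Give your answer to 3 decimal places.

The third angle is ∠B = 180° − ∠C − ∠A = 45.00°.
Law of sines: a = b·sin A/sin B ≈ 235.84.

235.835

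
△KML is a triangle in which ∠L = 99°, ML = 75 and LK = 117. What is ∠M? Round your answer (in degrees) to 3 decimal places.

∠M ≈ 51.083°

By the law of cosines, KM² = ML² + LK² − 2·ML·LK·cos L = 22059, so KM ≈ 148.52.
Law of cosines again: cos M = (KM² + ML² − LK²)/(2·KM·ML) ≈ 0.62820, so ∠M ≈ 51.08°.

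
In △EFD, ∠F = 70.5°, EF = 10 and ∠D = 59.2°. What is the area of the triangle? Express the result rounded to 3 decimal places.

The third angle is ∠E = 180° − ∠F − ∠D = 50.30°.
Law of sines: FD = EF·sin E/sin D ≈ 8.9573.
Law of sines: DE = EF·sin F/sin D ≈ 10.974.
Area = ½·EF·FD·sin F ≈ 42.218.

42.218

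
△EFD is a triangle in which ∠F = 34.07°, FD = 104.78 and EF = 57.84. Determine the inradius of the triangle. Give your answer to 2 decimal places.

By the law of cosines, DE² = EF² + FD² − 2·EF·FD·cos F = 4283.9, so DE ≈ 65.451.
Area = ½·EF·FD·sin F ≈ 1697.6.
Semiperimeter s = (104.78+65.451+57.84)/2 = 114.04.
Inradius = area/s = 1697.6/114.04 ≈ 14.886.

14.89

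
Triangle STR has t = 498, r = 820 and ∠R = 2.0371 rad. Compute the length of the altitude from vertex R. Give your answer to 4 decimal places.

Law of sines: sin T = t·sin R/r ≈ 0.54248.
Since r ≥ t, only the acute value applies: ∠T ≈ 0.5734 rad.
Then ∠S = π − ∠R − ∠T ≈ 0.5311 rad.
Law of sines gives s = r·sin S/sin R ≈ 464.96.
Area = ½·r·t·sin S ≈ 1.0342e+05.
The altitude from R has length 2·area/r ≈ 252.23.

252.2320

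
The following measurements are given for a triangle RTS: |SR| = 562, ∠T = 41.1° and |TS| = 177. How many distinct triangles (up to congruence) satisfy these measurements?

1

|TS|·sin T = 177·sin(41.1°) ≈ 116.4.
Since |SR| ≥ |TS|, exactly one triangle exists.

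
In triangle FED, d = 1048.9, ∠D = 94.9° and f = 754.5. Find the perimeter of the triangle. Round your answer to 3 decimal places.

perimeter ≈ 2470.441

Law of sines: sin F = f·sin D/d ≈ 0.71670.
Since d ≥ f, only the acute value applies: ∠F ≈ 45.78°.
Then ∠E = 180° − ∠D − ∠F ≈ 39.32°.
Law of sines gives e = d·sin E/sin D ≈ 667.04.
Semiperimeter s = (754.5+667.04+1048.9)/2 = 1235.2.
Perimeter = 754.5 + 667.04 + 1048.9 = 2470.4.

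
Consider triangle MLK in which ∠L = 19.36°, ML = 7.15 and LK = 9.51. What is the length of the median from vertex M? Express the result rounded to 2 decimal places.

3.10

By the law of cosines, KM² = ML² + LK² − 2·ML·LK·cos L = 13.259, so KM ≈ 3.6413.
Median from M: ½√(2·KM² + 2·ML² − LK²) ≈ 3.0953.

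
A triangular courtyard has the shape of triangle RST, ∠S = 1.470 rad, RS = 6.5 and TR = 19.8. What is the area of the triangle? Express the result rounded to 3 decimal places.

Law of sines: sin T = RS·sin S/TR ≈ 0.32662.
Since TR ≥ RS, only the acute value applies: ∠T ≈ 0.333 rad.
Then ∠R = π − ∠S − ∠T ≈ 1.339 rad.
Law of sines gives ST = TR·sin R/sin S ≈ 19.368.
Area = ½·TR·RS·sin R ≈ 62.627.

62.627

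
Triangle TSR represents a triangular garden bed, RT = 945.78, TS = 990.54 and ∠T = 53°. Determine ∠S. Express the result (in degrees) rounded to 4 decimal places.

∠S ≈ 60.8455°

By the law of cosines, SR² = RT² + TS² − 2·RT·TS·cos T = 7.4807e+05, so SR ≈ 864.91.
Law of cosines again: cos S = (TS² + SR² − RT²)/(2·TS·SR) ≈ 0.48717, so ∠S ≈ 60.85°.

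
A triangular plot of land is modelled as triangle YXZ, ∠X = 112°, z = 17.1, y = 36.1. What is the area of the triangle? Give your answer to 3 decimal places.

Area = ½·z·y·sin X ≈ 286.18.

area ≈ 286.180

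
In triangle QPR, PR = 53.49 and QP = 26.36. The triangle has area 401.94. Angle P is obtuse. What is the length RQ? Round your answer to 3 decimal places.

From area = ½·QP·PR·sin P, we get sin P = 2·area/(QP·PR) ≈ 0.57013.
Taking the obtuse solution, ∠P ≈ 145.24°.
Law of cosines then gives RQ ≈ 76.634.

76.634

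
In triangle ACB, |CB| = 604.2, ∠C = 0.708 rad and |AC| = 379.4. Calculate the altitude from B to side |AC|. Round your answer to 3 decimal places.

h_B ≈ 392.921

By the law of cosines, |BA|² = |AC|² + |CB|² − 2·|AC|·|CB|·cos C = 1.6072e+05, so |BA| ≈ 400.9.
Area = ½·|AC|·|CB|·sin C ≈ 74537.
The altitude from B has length 2·area/|AC| ≈ 392.92.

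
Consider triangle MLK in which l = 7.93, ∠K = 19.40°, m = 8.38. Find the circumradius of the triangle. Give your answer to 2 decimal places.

4.19

By the law of cosines, k² = m² + l² − 2·m·l·cos K = 7.7486, so k ≈ 2.7836.
Area = ½·m·l·sin K ≈ 11.037.
Circumradius = k/(2 sin K) ≈ 4.1902.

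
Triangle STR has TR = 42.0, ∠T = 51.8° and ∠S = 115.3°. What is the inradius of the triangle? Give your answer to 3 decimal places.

The third angle is ∠R = 180° − ∠S − ∠T = 12.90°.
Law of sines: RS = TR·sin T/sin S ≈ 36.508.
Law of sines: ST = TR·sin R/sin S ≈ 10.371.
Area = ½·TR·RS·sin R ≈ 171.16.
Semiperimeter s = (42+36.508+10.371)/2 = 44.44.
Inradius = area/s = 171.16/44.44 ≈ 3.8515.

r ≈ 3.851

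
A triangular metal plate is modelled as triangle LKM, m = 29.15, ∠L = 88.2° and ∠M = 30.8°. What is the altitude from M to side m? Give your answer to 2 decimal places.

h_M ≈ 49.77

The third angle is ∠K = 180° − ∠M − ∠L = 61.00°.
Law of sines: l = m·sin L/sin M ≈ 56.901.
Law of sines: k = m·sin K/sin M ≈ 49.791.
Area = ½·m·l·sin K ≈ 725.35.
The altitude from M has length 2·area/m ≈ 49.767.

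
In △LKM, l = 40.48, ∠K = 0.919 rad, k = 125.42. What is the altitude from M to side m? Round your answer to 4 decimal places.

h_M ≈ 32.1814

Law of sines: sin L = l·sin K/k ≈ 0.25659.
Since k ≥ l, only the acute value applies: ∠L ≈ 0.259 rad.
Then ∠M = π − ∠K − ∠L ≈ 1.963 rad.
Law of sines gives m = k·sin M/sin K ≈ 145.78.
Area = ½·k·l·sin M ≈ 2345.7.
The altitude from M has length 2·area/m ≈ 32.181.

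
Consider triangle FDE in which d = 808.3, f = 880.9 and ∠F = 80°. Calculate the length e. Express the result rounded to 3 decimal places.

517.635

Law of sines: sin D = d·sin F/f ≈ 0.90364.
Since f ≥ d, only the acute value applies: ∠D ≈ 64.64°.
Then ∠E = 180° − ∠F − ∠D ≈ 35.36°.
Law of sines gives e = f·sin E/sin F ≈ 517.64.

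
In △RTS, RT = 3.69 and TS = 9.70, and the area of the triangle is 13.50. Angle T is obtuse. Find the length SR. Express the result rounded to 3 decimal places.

12.438

From area = ½·RT·TS·sin T, we get sin T = 2·area/(RT·TS) ≈ 0.75434.
Taking the obtuse solution, ∠T ≈ 131.03°.
Law of cosines then gives SR ≈ 12.438.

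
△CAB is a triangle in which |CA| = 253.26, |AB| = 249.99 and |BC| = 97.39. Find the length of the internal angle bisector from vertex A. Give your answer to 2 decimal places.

246.86

By the law of cosines, cos A = (|CA|² + |AB|² − |BC|²) / (2·|CA|·|AB|) ≈ 0.92518, so ∠A ≈ 22.30°.
The bisector from A has length 2·|CA|·|AB|·cos(∠A/2)/(|CA|+|AB|) ≈ 246.86.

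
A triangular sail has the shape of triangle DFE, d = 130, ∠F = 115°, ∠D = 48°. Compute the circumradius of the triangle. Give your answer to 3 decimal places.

87.466

The third angle is ∠E = 180° − ∠D − ∠F = 17.00°.
Law of sines: f = d·sin F/sin D ≈ 158.54.
Law of sines: e = d·sin E/sin D ≈ 51.145.
Circumradius = d/(2 sin D) ≈ 87.466.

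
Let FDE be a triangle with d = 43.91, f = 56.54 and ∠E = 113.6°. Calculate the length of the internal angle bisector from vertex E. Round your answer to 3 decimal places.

By the law of cosines, e² = f² + d² − 2·f·d·cos E = 7112.7, so e ≈ 84.337.
The bisector from E has length 2·f·d·cos(∠E/2)/(f+d) ≈ 27.067.

t_E ≈ 27.067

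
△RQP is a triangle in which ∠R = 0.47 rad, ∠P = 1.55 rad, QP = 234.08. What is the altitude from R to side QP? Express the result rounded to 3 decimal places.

465.486

The third angle is ∠Q = π − ∠P − ∠R = 1.122 rad.
Law of sines: PR = QP·sin Q/sin R ≈ 465.59.
Law of sines: RQ = QP·sin P/sin R ≈ 516.75.
Area = ½·QP·PR·sin P ≈ 54480.
The altitude from R has length 2·area/QP ≈ 465.49.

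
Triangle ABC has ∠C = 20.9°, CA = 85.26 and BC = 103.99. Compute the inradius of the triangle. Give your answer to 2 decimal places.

13.86

By the law of cosines, AB² = BC² + CA² − 2·BC·CA·cos C = 1517.5, so AB ≈ 38.955.
Area = ½·BC·CA·sin C ≈ 1581.5.
Semiperimeter s = (103.99+85.26+38.955)/2 = 114.1.
Inradius = area/s = 1581.5/114.1 ≈ 13.86.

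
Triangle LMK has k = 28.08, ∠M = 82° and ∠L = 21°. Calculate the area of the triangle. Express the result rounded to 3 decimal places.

area ≈ 143.589

The third angle is ∠K = 180° − ∠L − ∠M = 77.00°.
Law of sines: l = k·sin L/sin K ≈ 10.328.
Law of sines: m = k·sin M/sin K ≈ 28.538.
Area = ½·k·l·sin M ≈ 143.59.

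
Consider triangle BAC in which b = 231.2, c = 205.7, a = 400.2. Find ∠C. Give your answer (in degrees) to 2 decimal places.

∠C ≈ 22.23°

By the law of cosines, cos C = (b² + a² − c²) / (2·b·a) ≈ 0.92569, so ∠C ≈ 22.23°.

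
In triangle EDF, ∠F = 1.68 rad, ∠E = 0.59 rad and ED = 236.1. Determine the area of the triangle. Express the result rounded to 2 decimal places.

The third angle is ∠D = π − ∠F − ∠E = 0.872 rad.
Law of sines: DF = ED·sin E/sin F ≈ 132.14.
Law of sines: FE = ED·sin D/sin F ≈ 181.78.
Area = ½·ED·DF·sin D ≈ 11939.

area ≈ 11939.23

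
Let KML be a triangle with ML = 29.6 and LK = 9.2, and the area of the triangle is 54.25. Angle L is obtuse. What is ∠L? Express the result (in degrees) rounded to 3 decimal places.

156.520

From area = ½·ML·LK·sin L, we get sin L = 2·area/(ML·LK) ≈ 0.39843.
Taking the obtuse solution, ∠L ≈ 156.52°.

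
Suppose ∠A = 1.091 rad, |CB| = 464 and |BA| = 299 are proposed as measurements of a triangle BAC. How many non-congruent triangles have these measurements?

1

|BA|·sin A = 299·sin(1.091 rad) ≈ 265.2.
Since |CB| ≥ |BA|, exactly one triangle exists.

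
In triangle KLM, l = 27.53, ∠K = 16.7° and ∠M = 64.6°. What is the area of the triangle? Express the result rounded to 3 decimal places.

The third angle is ∠L = 180° − ∠M − ∠K = 98.70°.
Law of sines: k = l·sin K/sin L ≈ 8.0031.
Law of sines: m = l·sin M/sin L ≈ 25.158.
Area = ½·l·k·sin M ≈ 99.514.

area ≈ 99.514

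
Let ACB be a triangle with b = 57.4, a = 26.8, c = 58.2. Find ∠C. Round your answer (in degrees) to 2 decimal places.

78.26

By the law of cosines, cos C = (b² + a² − c²) / (2·b·a) ≈ 0.20339, so ∠C ≈ 78.26°.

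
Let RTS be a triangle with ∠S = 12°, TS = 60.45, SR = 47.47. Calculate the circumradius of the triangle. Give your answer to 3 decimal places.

41.227

By the law of cosines, RT² = TS² + SR² − 2·TS·SR·cos S = 293.89, so RT ≈ 17.143.
Area = ½·TS·SR·sin S ≈ 298.31.
Circumradius = RT/(2 sin S) ≈ 41.227.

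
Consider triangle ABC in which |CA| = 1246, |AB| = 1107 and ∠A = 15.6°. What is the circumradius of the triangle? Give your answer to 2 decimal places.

By the law of cosines, |BC|² = |CA|² + |AB|² − 2·|CA|·|AB|·cos A = 1.2094e+05, so |BC| ≈ 347.77.
Area = ½·|CA|·|AB|·sin A ≈ 1.8546e+05.
Circumradius = |BC|/(2 sin A) ≈ 646.6.

R ≈ 646.60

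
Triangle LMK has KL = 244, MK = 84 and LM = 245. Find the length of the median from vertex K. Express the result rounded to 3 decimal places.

Median from K: ½√(2·MK² + 2·KL² − LM²) ≈ 135.24.

135.240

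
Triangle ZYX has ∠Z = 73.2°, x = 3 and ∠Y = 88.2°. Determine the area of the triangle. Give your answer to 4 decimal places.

area ≈ 13.4996

The third angle is ∠X = 180° − ∠Z − ∠Y = 18.60°.
Law of sines: z = x·sin Z/sin X ≈ 9.0042.
Law of sines: y = x·sin Y/sin X ≈ 9.4009.
Area = ½·x·z·sin Y ≈ 13.5.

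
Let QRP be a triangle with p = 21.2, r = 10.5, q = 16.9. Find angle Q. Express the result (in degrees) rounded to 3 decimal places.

By the law of cosines, cos Q = (r² + p² − q²) / (2·r·p) ≈ 0.61563, so ∠Q ≈ 52.00°.

∠Q ≈ 52.002°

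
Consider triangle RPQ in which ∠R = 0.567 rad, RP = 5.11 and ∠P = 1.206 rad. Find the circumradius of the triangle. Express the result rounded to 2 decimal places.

2.61

The third angle is ∠Q = π − ∠R − ∠P = 1.369 rad.
Law of sines: PQ = RP·sin R/sin Q ≈ 2.8017.
Law of sines: QR = RP·sin P/sin Q ≈ 4.873.
Circumradius = RP/(2 sin Q) ≈ 2.6081.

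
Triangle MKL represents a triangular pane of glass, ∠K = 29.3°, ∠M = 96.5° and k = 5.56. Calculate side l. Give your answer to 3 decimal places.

The third angle is ∠L = 180° − ∠M − ∠K = 54.20°.
Law of sines: l = k·sin L/sin K ≈ 9.2147.

9.215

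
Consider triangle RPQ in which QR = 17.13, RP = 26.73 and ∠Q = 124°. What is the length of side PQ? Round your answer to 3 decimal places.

Law of sines: sin P = QR·sin Q/RP ≈ 0.53129.
Since RP ≥ QR, only the acute value applies: ∠P ≈ 32.09°.
Then ∠R = 180° − ∠Q − ∠P ≈ 23.91°.
Law of sines gives PQ = RP·sin R/sin Q ≈ 13.066.

13.066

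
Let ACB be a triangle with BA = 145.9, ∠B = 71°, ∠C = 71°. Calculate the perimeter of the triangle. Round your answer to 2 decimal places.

perimeter ≈ 386.80

The third angle is ∠A = 180° − ∠C − ∠B = 38.00°.
Law of sines: CB = BA·sin A/sin C ≈ 95.001.
Law of sines: AC = BA·sin B/sin C ≈ 145.9.
Semiperimeter s = (95.001+145.9+145.9)/2 = 193.4.
Perimeter = 95.001 + 145.9 + 145.9 = 386.8.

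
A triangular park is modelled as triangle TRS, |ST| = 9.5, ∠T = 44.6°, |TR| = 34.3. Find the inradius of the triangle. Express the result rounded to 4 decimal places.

3.1719

By the law of cosines, |RS|² = |ST|² + |TR|² − 2·|ST|·|TR|·cos T = 802.71, so |RS| ≈ 28.332.
Area = ½·|ST|·|TR|·sin T ≈ 114.4.
Semiperimeter s = (28.332+9.5+34.3)/2 = 36.066.
Inradius = area/s = 114.4/36.066 ≈ 3.1719.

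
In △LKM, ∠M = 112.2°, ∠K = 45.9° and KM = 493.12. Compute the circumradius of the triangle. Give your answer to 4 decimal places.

661.0404

The third angle is ∠L = 180° − ∠K − ∠M = 21.90°.
Law of sines: ML = KM·sin K/sin L ≈ 949.42.
Law of sines: LK = KM·sin M/sin L ≈ 1224.1.
Circumradius = KM/(2 sin L) ≈ 661.04.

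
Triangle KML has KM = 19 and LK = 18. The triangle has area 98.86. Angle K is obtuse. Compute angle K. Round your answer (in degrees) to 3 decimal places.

∠K ≈ 144.681°

From area = ½·LK·KM·sin K, we get sin K = 2·area/(LK·KM) ≈ 0.57813.
Taking the obtuse solution, ∠K ≈ 144.68°.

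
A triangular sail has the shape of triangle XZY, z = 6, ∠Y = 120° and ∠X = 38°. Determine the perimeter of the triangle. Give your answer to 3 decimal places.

The third angle is ∠Z = 180° − ∠Y − ∠X = 22.00°.
Law of sines: x = z·sin X/sin Z ≈ 9.8609.
Law of sines: y = z·sin Y/sin Z ≈ 13.871.
Semiperimeter s = (9.8609+6+13.871)/2 = 14.866.
Perimeter = 9.8609 + 6 + 13.871 = 29.732.

29.732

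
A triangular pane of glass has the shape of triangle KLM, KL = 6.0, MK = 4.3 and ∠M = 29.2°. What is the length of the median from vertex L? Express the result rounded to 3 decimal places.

7.571

Law of sines: sin L = MK·sin M/KL ≈ 0.34963.
Since KL ≥ MK, only the acute value applies: ∠L ≈ 20.46°.
Then ∠K = 180° − ∠M − ∠L ≈ 130.34°.
Law of sines gives LM = KL·sin K/sin M ≈ 9.3749.
Median from L: ½√(2·KL² + 2·LM² − MK²) ≈ 7.5711.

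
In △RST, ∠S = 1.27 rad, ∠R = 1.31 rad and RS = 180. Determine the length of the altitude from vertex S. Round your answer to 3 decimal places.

The third angle is ∠T = π − ∠R − ∠S = 0.562 rad.
Law of sines: ST = RS·sin R/sin T ≈ 326.58.
Law of sines: TR = RS·sin S/sin T ≈ 322.83.
Area = ½·RS·ST·sin S ≈ 28072.
The altitude from S has length 2·area/TR ≈ 173.91.

173.913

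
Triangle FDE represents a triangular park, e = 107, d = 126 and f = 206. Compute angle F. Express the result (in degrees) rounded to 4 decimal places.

∠F ≈ 124.0844°

By the law of cosines, cos F = (d² + e² − f²) / (2·d·e) ≈ -0.56041, so ∠F ≈ 124.08°.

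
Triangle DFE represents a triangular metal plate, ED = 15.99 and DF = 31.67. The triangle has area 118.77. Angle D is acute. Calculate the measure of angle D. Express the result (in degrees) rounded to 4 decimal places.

∠D ≈ 27.9741°

From area = ½·ED·DF·sin D, we get sin D = 2·area/(ED·DF) ≈ 0.46907.
Taking the acute solution, ∠D ≈ 27.97°.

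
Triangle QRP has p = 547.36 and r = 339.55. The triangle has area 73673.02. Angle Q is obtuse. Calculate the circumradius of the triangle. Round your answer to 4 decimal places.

From area = ½·r·p·sin Q, we get sin Q = 2·area/(r·p) ≈ 0.79280.
Taking the obtuse solution, ∠Q ≈ 127.55°.
Law of cosines then gives q ≈ 800.91.
Circumradius = q/(2 sin Q) ≈ 505.11.

505.1147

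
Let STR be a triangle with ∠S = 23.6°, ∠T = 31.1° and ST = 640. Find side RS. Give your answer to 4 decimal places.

405.0559

The third angle is ∠R = 180° − ∠S − ∠T = 125.30°.
Law of sines: RS = ST·sin T/sin R ≈ 405.06.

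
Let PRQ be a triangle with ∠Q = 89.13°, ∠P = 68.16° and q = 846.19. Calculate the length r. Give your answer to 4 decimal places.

326.7237

The third angle is ∠R = 180° − ∠Q − ∠P = 22.71°.
Law of sines: r = q·sin R/sin Q ≈ 326.72.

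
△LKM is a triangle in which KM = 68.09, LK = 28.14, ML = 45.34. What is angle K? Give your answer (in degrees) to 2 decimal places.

By the law of cosines, cos K = (LK² + KM² − ML²) / (2·LK·KM) ≈ 0.88004, so ∠K ≈ 28.35°.

∠K ≈ 28.35°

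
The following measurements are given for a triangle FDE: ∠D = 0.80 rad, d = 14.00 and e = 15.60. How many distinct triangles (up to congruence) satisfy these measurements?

e·sin D = 15.60·sin(0.80 rad) ≈ 11.19.
Since e sin D < d < e (11.19 < 14.00 < 15.60), two triangles exist.

2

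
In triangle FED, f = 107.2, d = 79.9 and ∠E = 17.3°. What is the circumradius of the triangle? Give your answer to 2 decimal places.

By the law of cosines, e² = d² + f² − 2·d·f·cos E = 1520.3, so e ≈ 38.991.
Area = ½·d·f·sin E ≈ 1273.5.
Circumradius = e/(2 sin E) ≈ 65.558.

65.56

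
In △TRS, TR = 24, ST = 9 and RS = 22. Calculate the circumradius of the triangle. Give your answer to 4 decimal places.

By the law of cosines, cos T = (ST² + TR² − RS²) / (2·ST·TR) ≈ 0.40046, so ∠T ≈ 66.39°.
Circumradius = RS/(2 sin T) ≈ 12.005.

12.0046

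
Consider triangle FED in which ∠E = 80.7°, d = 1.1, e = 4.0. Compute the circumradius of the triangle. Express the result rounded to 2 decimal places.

Law of sines: sin D = d·sin E/e ≈ 0.27139.
Since e ≥ d, only the acute value applies: ∠D ≈ 15.75°.
Then ∠F = 180° − ∠E − ∠D ≈ 83.55°.
Law of sines gives f = e·sin F/sin E ≈ 4.0276.
Circumradius = e/(2 sin E) ≈ 2.0266.

2.03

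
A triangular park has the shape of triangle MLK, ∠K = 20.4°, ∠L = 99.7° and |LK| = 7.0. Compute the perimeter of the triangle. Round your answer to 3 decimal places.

17.796

The third angle is ∠M = 180° − ∠L − ∠K = 59.90°.
Law of sines: |KM| = |LK|·sin L/sin M ≈ 7.9754.
Law of sines: |ML| = |LK|·sin K/sin M ≈ 2.8203.
Semiperimeter s = (7+7.9754+2.8203)/2 = 8.8979.
Perimeter = 7 + 7.9754 + 2.8203 = 17.796.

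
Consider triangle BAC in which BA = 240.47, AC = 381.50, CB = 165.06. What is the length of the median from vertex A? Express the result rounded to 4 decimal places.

308.0143

Median from A: ½√(2·BA² + 2·AC² − CB²) ≈ 308.01.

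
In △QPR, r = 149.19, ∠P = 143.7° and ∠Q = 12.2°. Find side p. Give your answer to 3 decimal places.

216.301

The third angle is ∠R = 180° − ∠Q − ∠P = 24.10°.
Law of sines: p = r·sin P/sin R ≈ 216.3.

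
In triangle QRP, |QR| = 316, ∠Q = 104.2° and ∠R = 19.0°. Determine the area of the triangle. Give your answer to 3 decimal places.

area ≈ 18832.426

The third angle is ∠P = 180° − ∠Q − ∠R = 56.80°.
Law of sines: |RP| = |QR|·sin Q/sin P ≈ 366.11.
Law of sines: |PQ| = |QR|·sin R/sin P ≈ 122.95.
Area = ½·|QR|·|RP|·sin R ≈ 18832.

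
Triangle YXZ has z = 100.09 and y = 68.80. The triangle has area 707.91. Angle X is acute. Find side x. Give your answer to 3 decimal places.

From area = ½·z·y·sin X, we get sin X = 2·area/(z·y) ≈ 0.20560.
Taking the acute solution, ∠X ≈ 11.86°.
Law of cosines then gives x ≈ 35.683.

35.683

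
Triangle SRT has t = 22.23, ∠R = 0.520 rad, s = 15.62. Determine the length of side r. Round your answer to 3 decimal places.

By the law of cosines, r² = t² + s² − 2·t·s·cos R = 135.49, so r ≈ 11.64.

11.640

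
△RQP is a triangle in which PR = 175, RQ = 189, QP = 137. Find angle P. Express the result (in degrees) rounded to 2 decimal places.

By the law of cosines, cos P = (QP² + PR² − RQ²) / (2·QP·PR) ≈ 0.28515, so ∠P ≈ 73.43°.

∠P ≈ 73.43°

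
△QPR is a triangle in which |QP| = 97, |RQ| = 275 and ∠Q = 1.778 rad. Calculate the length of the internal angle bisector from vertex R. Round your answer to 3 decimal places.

By the law of cosines, |PR|² = |RQ|² + |QP|² − 2·|RQ|·|QP|·cos Q = 96009, so |PR| ≈ 309.85.
Law of cosines again: cos R = (|PR|² + |RQ|² − |QP|²)/(2·|PR|·|RQ|) ≈ 0.95192, so ∠R ≈ 0.311 rad.
The bisector from R has length 2·|PR|·|RQ|·cos(∠R/2)/(|PR|+|RQ|) ≈ 287.86.

t_R ≈ 287.864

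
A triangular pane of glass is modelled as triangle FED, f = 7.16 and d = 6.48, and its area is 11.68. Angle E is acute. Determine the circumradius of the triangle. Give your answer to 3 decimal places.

From area = ½·d·f·sin E, we get sin E = 2·area/(d·f) ≈ 0.50348.
Taking the acute solution, ∠E ≈ 0.528 rad.
Law of cosines then gives e ≈ 3.6169.
Circumradius = e/(2 sin E) ≈ 3.5919.

3.592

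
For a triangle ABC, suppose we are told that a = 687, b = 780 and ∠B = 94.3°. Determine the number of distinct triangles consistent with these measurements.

a·sin B = 687·sin(94.3°) ≈ 685.1.
Since ∠B is not acute, a triangle exists only if b > a; here b > a, so there is exactly one triangle.

1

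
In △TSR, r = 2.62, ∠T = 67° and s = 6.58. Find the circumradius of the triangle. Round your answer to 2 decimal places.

3.29

By the law of cosines, t² = s² + r² − 2·s·r·cos T = 36.689, so t ≈ 6.0571.
Area = ½·s·r·sin T ≈ 7.9346.
Circumradius = t/(2 sin T) ≈ 3.2901.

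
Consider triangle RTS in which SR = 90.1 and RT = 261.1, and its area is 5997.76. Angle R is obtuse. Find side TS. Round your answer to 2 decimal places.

341.71

From area = ½·SR·RT·sin R, we get sin R = 2·area/(SR·RT) ≈ 0.50990.
Taking the obtuse solution, ∠R ≈ 2.607 rad.
Law of cosines then gives TS ≈ 341.71.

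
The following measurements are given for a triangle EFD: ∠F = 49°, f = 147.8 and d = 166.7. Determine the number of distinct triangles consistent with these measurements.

d·sin F = 166.7·sin(49°) ≈ 125.8.
Since d sin F < f < d (125.8 < 147.8 < 166.7), two triangles exist.

2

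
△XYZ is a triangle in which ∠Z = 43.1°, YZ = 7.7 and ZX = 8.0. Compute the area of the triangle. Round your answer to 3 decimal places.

21.045

Area = ½·YZ·ZX·sin Z ≈ 21.045.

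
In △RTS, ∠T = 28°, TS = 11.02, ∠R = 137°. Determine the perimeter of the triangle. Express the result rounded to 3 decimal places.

perimeter ≈ 22.788

The third angle is ∠S = 180° − ∠R − ∠T = 15.00°.
Law of sines: SR = TS·sin T/sin R ≈ 7.5859.
Law of sines: RT = TS·sin S/sin R ≈ 4.1821.
Semiperimeter s = (11.02+7.5859+4.1821)/2 = 11.394.
Perimeter = 11.02 + 7.5859 + 4.1821 = 22.788.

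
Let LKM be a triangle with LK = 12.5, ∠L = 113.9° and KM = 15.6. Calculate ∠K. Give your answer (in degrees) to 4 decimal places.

Law of sines: sin M = LK·sin L/KM ≈ 0.73258.
Since KM ≥ LK, only the acute value applies: ∠M ≈ 47.10°.
Then ∠K = 180° − ∠L − ∠M ≈ 19.00°.

18.9973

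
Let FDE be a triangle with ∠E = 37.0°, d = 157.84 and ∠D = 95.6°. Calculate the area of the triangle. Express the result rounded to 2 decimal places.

The third angle is ∠F = 180° − ∠D − ∠E = 47.40°.
Law of sines: f = d·sin F/sin D ≈ 116.74.
Law of sines: e = d·sin E/sin D ≈ 95.446.
Area = ½·d·f·sin E ≈ 5544.7.

area ≈ 5544.72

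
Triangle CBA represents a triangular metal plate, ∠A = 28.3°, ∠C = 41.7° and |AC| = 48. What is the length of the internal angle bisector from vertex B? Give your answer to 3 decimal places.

t_B ≈ 16.220

The third angle is ∠B = 180° − ∠A − ∠C = 110.00°.
Law of sines: |BA| = |AC|·sin C/sin B ≈ 33.98.
Law of sines: |CB| = |AC|·sin A/sin B ≈ 24.217.
The bisector from B has length 2·|CB|·|BA|·cos(∠B/2)/(|CB|+|BA|) ≈ 16.22.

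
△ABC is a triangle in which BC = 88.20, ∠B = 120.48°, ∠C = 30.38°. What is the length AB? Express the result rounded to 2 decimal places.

The third angle is ∠A = 180° − ∠B − ∠C = 29.14°.
Law of sines: AB = BC·sin C/sin A ≈ 91.603.

91.60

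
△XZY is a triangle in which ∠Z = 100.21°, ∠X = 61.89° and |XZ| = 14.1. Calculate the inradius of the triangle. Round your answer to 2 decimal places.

r ≈ 5.63

The third angle is ∠Y = 180° − ∠X − ∠Z = 17.90°.
Law of sines: |ZY| = |XZ|·sin X/sin Y ≈ 40.464.
Law of sines: |YX| = |XZ|·sin Z/sin Y ≈ 45.149.
Area = ½·|XZ|·|ZY|·sin Z ≈ 280.75.
Semiperimeter s = (40.464+45.149+14.1)/2 = 49.856.
Inradius = area/s = 280.75/49.856 ≈ 5.6312.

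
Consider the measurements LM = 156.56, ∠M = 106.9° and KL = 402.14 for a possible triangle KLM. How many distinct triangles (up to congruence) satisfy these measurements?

LM·sin M = 156.56·sin(106.9°) ≈ 149.8.
Since ∠M is not acute, a triangle exists only if KL > LM; here KL > LM, so there is exactly one triangle.

1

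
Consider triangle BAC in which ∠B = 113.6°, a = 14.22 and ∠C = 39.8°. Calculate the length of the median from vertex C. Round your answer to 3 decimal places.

m_C ≈ 20.524

The third angle is ∠A = 180° − ∠C − ∠B = 26.60°.
Law of sines: b = a·sin B/sin A ≈ 29.102.
Law of sines: c = a·sin C/sin A ≈ 20.329.
Median from C: ½√(2·b² + 2·a² − c²) ≈ 20.524.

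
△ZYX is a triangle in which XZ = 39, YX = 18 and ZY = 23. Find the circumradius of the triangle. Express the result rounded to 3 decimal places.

33.002

By the law of cosines, cos Z = (XZ² + ZY² − YX²) / (2·XZ·ZY) ≈ 0.96210, so ∠Z ≈ 15.83°.
Circumradius = YX/(2 sin Z) ≈ 33.002.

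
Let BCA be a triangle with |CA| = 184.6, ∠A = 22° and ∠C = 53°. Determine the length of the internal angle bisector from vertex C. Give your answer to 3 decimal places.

t_C ≈ 92.332

The third angle is ∠B = 180° − ∠C − ∠A = 105.00°.
Law of sines: |AB| = |CA|·sin C/sin B ≈ 152.63.
Law of sines: |BC| = |CA|·sin A/sin B ≈ 71.592.
The bisector from C has length 2·|BC|·|CA|·cos(∠C/2)/(|BC|+|CA|) ≈ 92.332.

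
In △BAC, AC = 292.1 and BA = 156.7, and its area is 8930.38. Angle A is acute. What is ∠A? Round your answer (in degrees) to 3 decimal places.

∠A ≈ 22.968°

From area = ½·BA·AC·sin A, we get sin A = 2·area/(BA·AC) ≈ 0.39021.
Taking the acute solution, ∠A ≈ 22.97°.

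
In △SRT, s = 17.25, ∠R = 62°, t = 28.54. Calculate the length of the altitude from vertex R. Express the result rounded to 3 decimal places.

h_R ≈ 17.052

By the law of cosines, r² = t² + s² − 2·t·s·cos R = 649.84, so r ≈ 25.492.
Area = ½·t·s·sin R ≈ 217.34.
The altitude from R has length 2·area/r ≈ 17.052.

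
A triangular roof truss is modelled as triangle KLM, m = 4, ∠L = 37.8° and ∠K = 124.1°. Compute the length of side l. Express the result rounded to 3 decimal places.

7.891

The third angle is ∠M = 180° − ∠K − ∠L = 18.10°.
Law of sines: l = m·sin L/sin M ≈ 7.8913.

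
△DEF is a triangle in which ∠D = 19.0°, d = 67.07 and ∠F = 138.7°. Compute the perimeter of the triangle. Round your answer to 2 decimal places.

The third angle is ∠E = 180° − ∠F − ∠D = 22.30°.
Law of sines: e = d·sin E/sin D ≈ 78.171.
Law of sines: f = d·sin F/sin D ≈ 135.97.
Semiperimeter s = (67.07+78.171+135.97)/2 = 140.6.
Perimeter = 67.07 + 78.171 + 135.97 = 281.21.

281.21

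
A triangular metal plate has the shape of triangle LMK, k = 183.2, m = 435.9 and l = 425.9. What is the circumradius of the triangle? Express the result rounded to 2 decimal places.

By the law of cosines, cos L = (m² + k² − l²) / (2·m·k) ≈ 0.26410, so ∠L ≈ 74.69°.
Circumradius = l/(2 sin L) ≈ 220.79.

220.79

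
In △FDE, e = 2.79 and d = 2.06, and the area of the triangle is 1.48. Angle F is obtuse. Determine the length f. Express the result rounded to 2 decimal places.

From area = ½·d·e·sin F, we get sin F = 2·area/(d·e) ≈ 0.51502.
Taking the obtuse solution, ∠F ≈ 149.00°.
Law of cosines then gives f ≈ 4.6777.

4.68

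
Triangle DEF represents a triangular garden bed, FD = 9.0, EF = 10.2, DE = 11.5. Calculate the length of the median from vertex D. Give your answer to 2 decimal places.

Median from D: ½√(2·FD² + 2·DE² − EF²) ≈ 8.9786.

8.98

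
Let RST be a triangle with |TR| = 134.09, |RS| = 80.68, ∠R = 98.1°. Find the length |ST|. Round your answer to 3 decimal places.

By the law of cosines, |ST|² = |TR|² + |RS|² − 2·|TR|·|RS|·cos R = 27538, so |ST| ≈ 165.95.

165.946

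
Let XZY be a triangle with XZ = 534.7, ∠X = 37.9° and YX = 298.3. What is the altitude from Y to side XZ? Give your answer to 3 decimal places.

By the law of cosines, ZY² = YX² + XZ² − 2·YX·XZ·cos X = 1.2317e+05, so ZY ≈ 350.95.
Area = ½·YX·XZ·sin X ≈ 48990.
The altitude from Y has length 2·area/XZ ≈ 183.24.

183.241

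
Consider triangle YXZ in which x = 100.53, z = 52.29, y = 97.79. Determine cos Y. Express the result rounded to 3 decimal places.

0.312

By the law of cosines, cos Y = (x² + z² − y²) / (2·x·z) ≈ 0.31176, so ∠Y ≈ 1.2538 rad.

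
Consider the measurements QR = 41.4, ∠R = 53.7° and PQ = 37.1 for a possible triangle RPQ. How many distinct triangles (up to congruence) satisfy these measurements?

2

QR·sin R = 41.4·sin(53.7°) ≈ 33.37.
Since QR sin R < PQ < QR (33.37 < 37.1 < 41.4), two triangles exist.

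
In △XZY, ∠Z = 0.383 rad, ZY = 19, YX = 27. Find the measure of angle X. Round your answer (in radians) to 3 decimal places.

0.266

Law of sines: sin X = ZY·sin Z/YX ≈ 0.26298.
Since YX ≥ ZY, only the acute value applies: ∠X ≈ 0.266 rad.
Then ∠Y = π − ∠Z − ∠X ≈ 2.492 rad.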